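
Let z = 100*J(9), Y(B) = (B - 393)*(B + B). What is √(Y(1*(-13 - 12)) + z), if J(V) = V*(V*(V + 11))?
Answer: 10*√1829 ≈ 427.67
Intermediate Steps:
Y(B) = 2*B*(-393 + B) (Y(B) = (-393 + B)*(2*B) = 2*B*(-393 + B))
J(V) = V²*(11 + V) (J(V) = V*(V*(11 + V)) = V²*(11 + V))
z = 162000 (z = 100*(9²*(11 + 9)) = 100*(81*20) = 100*1620 = 162000)
√(Y(1*(-13 - 12)) + z) = √(2*(1*(-13 - 12))*(-393 + 1*(-13 - 12)) + 162000) = √(2*(1*(-25))*(-393 + 1*(-25)) + 162000) = √(2*(-25)*(-393 - 25) + 162000) = √(2*(-25)*(-418) + 162000) = √(20900 + 162000) = √182900 = 10*√1829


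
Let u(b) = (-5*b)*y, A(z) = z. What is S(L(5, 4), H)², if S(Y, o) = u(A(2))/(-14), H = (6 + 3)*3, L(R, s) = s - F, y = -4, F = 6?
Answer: 400/49 ≈ 8.1633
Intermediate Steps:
u(b) = 20*b (u(b) = -5*b*(-4) = 20*b)
L(R, s) = -6 + s (L(R, s) = s - 1*6 = s - 6 = -6 + s)
H = 27 (H = 9*3 = 27)
S(Y, o) = -20/7 (S(Y, o) = (20*2)/(-14) = 40*(-1/14) = -20/7)
S(L(5, 4), H)² = (-20/7)² = 400/49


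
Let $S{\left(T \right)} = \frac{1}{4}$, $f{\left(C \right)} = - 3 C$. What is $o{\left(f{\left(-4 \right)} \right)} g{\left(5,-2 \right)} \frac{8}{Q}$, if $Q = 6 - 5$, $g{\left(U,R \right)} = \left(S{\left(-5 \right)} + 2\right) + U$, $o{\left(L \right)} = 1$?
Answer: $58$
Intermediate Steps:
$S{\left(T \right)} = \frac{1}{4}$
$g{\left(U,R \right)} = \frac{9}{4} + U$ ($g{\left(U,R \right)} = \left(\frac{1}{4} + 2\right) + U = \frac{9}{4} + U$)
$Q = 1$ ($Q = 6 - 5 = 1$)
$o{\left(f{\left(-4 \right)} \right)} g{\left(5,-2 \right)} \frac{8}{Q} = 1 \left(\frac{9}{4} + 5\right) \frac{8}{1} = 1 \cdot \frac{29}{4} \cdot 8 \cdot 1 = \frac{29}{4} \cdot 8 = 58$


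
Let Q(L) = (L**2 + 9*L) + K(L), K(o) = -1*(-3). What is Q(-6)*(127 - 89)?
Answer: -570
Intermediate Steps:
K(o) = 3
Q(L) = 3 + L**2 + 9*L (Q(L) = (L**2 + 9*L) + 3 = 3 + L**2 + 9*L)
Q(-6)*(127 - 89) = (3 + (-6)**2 + 9*(-6))*(127 - 89) = (3 + 36 - 54)*38 = -15*38 = -570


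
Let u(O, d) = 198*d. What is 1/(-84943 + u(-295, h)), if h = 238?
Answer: -1/37819 ≈ -2.6442e-5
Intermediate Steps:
1/(-84943 + u(-295, h)) = 1/(-84943 + 198*238) = 1/(-84943 + 47124) = 1/(-37819) = -1/37819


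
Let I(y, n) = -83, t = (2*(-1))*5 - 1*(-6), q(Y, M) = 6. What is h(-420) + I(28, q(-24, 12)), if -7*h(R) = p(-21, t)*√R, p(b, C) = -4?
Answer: -83 + 8*I*√105/7 ≈ -83.0 + 11.711*I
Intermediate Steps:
t = -4 (t = -2*5 + 6 = -10 + 6 = -4)
h(R) = 4*√R/7 (h(R) = -(-4)*√R/7 = 4*√R/7)
h(-420) + I(28, q(-24, 12)) = 4*√(-420)/7 - 83 = 4*(2*I*√105)/7 - 83 = 8*I*√105/7 - 83 = -83 + 8*I*√105/7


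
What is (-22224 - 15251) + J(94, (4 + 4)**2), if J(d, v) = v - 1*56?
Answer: -37467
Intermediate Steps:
J(d, v) = -56 + v (J(d, v) = v - 56 = -56 + v)
(-22224 - 15251) + J(94, (4 + 4)**2) = (-22224 - 15251) + (-56 + (4 + 4)**2) = -37475 + (-56 + 8**2) = -37475 + (-56 + 64) = -37475 + 8 = -37467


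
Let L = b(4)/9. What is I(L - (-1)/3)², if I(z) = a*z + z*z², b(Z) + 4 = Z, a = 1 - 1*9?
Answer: 5041/729 ≈ 6.9150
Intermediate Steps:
a = -8 (a = 1 - 9 = -8)
b(Z) = -4 + Z
L = 0 (L = (-4 + 4)/9 = 0*(⅑) = 0)
I(z) = z³ - 8*z (I(z) = -8*z + z*z² = -8*z + z³ = z³ - 8*z)
I(L - (-1)/3)² = ((0 - (-1)/3)*(-8 + (0 - (-1)/3)²))² = ((0 - 1*(-⅓))*(-8 + (0 - 1*(-⅓))²))² = ((0 + ⅓)*(-8 + (0 + ⅓)²))² = ((-8 + (⅓)²)/3)² = ((-8 + ⅑)/3)² = ((⅓)*(-71/9))² = (-71/27)² = 5041/729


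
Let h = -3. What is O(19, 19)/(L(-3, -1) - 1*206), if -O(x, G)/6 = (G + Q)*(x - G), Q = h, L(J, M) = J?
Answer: 0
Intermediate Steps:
Q = -3
O(x, G) = -6*(-3 + G)*(x - G) (O(x, G) = -6*(G - 3)*(x - G) = -6*(-3 + G)*(x - G))
O(19, 19)/(L(-3, -1) - 1*206) = (-18*19 + 6*19² + 18*19 - 6*19*19)/(-3 - 1*206) = (-342 + 6*361 + 342 - 2166)/(-3 - 206) = (-342 + 2166 + 342 - 2166)/(-209) = 0*(-1/209) = 0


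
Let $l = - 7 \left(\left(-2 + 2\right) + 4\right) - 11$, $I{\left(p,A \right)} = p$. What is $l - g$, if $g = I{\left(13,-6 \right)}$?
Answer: $-52$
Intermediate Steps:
$l = -39$ ($l = - 7 \left(0 + 4\right) - 11 = \left(-7\right) 4 - 11 = -28 - 11 = -39$)
$g = 13$
$l - g = -39 - 13 = -52$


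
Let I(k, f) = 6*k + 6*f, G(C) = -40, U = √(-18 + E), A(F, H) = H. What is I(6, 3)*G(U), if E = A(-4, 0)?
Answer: -2160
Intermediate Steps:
E = 0
U = 3*I*√2 (U = √(-18 + 0) = √(-18) = 3*I*√2 ≈ 4.2426*I)
I(k, f) = 6*f + 6*k
I(6, 3)*G(U) = (6*3 + 6*6)*(-40) = (18 + 36)*(-40) = 54*(-40) = -2160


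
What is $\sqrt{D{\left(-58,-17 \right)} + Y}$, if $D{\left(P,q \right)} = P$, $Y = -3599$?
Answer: $i \sqrt{3657} \approx 60.473 i$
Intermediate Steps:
$\sqrt{D{\left(-58,-17 \right)} + Y} = \sqrt{-58 - 3599} = \sqrt{-3657} = i \sqrt{3657}$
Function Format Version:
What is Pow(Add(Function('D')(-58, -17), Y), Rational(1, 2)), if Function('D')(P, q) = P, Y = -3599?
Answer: Mul(I, Pow(3657, Rational(1, 2))) ≈ Mul(60.473, I)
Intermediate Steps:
Pow(Add(Function('D')(-58, -17), Y), Rational(1, 2)) = Pow(Add(-58, -3599), Rational(1, 2)) = Pow(-3657, Rational(1, 2)) = Mul(I, Pow(3657, Rational(1, 2)))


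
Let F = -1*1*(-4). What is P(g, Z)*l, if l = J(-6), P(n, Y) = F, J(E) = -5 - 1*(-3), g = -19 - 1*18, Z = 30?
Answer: -8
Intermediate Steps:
g = -37 (g = -19 - 18 = -37)
J(E) = -2 (J(E) = -5 + 3 = -2)
F = 4 (F = -1*(-4) = 4)
P(n, Y) = 4
l = -2
P(g, Z)*l = 4*(-2) = -8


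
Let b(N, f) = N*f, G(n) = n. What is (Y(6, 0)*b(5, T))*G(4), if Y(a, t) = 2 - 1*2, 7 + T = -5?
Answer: 0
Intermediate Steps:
T = -12 (T = -7 - 5 = -12)
Y(a, t) = 0 (Y(a, t) = 2 - 2 = 0)
(Y(6, 0)*b(5, T))*G(4) = (0*(5*(-12)))*4 = (0*(-60))*4 = 0*4 = 0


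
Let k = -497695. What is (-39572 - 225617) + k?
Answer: -762884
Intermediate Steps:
(-39572 - 225617) + k = (-39572 - 225617) - 497695 = -265189 - 497695 = -762884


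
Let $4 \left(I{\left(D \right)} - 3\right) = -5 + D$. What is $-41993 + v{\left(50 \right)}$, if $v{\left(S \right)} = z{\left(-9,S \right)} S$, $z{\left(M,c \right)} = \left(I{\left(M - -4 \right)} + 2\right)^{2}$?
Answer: $- \frac{83361}{2} \approx -41681.0$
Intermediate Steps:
$I{\left(D \right)} = \frac{7}{4} + \frac{D}{4}$ ($I{\left(D \right)} = 3 + \frac{-5 + D}{4} = 3 + \left(- \frac{5}{4} + \frac{D}{4}\right) = \frac{7}{4} + \frac{D}{4}$)
$z{\left(M,c \right)} = \left(\frac{19}{4} + \frac{M}{4}\right)^{2}$ ($z{\left(M,c \right)} = \left(\left(\frac{7}{4} + \frac{M - -4}{4}\right) + 2\right)^{2} = \left(\left(\frac{7}{4} + \frac{M + 4}{4}\right) + 2\right)^{2} = \left(\left(\frac{7}{4} + \frac{4 + M}{4}\right) + 2\right)^{2} = \left(\left(\frac{7}{4} + \left(1 + \frac{M}{4}\right)\right) + 2\right)^{2} = \left(\left(\frac{11}{4} + \frac{M}{4}\right) + 2\right)^{2} = \left(\frac{19}{4} + \frac{M}{4}\right)^{2}$)
$v{\left(S \right)} = \frac{25 S}{4}$ ($v{\left(S \right)} = \frac{\left(19 - 9\right)^{2}}{16} S = \frac{10^{2}}{16} S = \frac{1}{16} \cdot 100 S = \frac{25 S}{4}$)
$-41993 + v{\left(50 \right)} = -41993 + \frac{25}{4} \cdot 50 = -41993 + \frac{625}{2} = - \frac{83361}{2}$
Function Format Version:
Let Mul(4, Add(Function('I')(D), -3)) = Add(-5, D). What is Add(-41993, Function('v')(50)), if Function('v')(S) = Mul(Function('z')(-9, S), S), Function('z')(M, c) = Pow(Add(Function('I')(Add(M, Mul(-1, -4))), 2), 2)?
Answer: Rational(-83361, 2) ≈ -41681.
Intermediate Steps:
Function('I')(D) = Add(Rational(7, 4), Mul(Rational(1, 4), D)) (Function('I')(D) = Add(3, Mul(Rational(1, 4), Add(-5, D))) = Add(3, Add(Rational(-5, 4), Mul(Rational(1, 4), D))) = Add(Rational(7, 4), Mul(Rational(1, 4), D)))
Function('z')(M, c) = Pow(Add(Rational(19, 4), Mul(Rational(1, 4), M)), 2) (Function('z')(M, c) = Pow(Add(Add(Rational(7, 4), Mul(Rational(1, 4), Add(M, Mul(-1, -4)))), 2), 2) = Pow(Add(Add(Rational(7, 4), Mul(Rational(1, 4), Add(M, 4))), 2), 2) = Pow(Add(Add(Rational(7, 4), Mul(Rational(1, 4), Add(4, M))), 2), 2) = Pow(Add(Add(Rational(7, 4), Add(1, Mul(Rational(1, 4), M))), 2), 2) = Pow(Add(Add(Rational(11, 4), Mul(Rational(1, 4), M)), 2), 2) = Pow(Add(Rational(19, 4), Mul(Rational(1, 4), M)), 2))
Function('v')(S) = Mul(Rational(25, 4), S) (Function('v')(S) = Mul(Mul(Rational(1, 16), Pow(Add(19, -9), 2)), S) = Mul(Mul(Rational(1, 16), Pow(10, 2)), S) = Mul(Mul(Rational(1, 16), 100), S) = Mul(Rational(25, 4), S))
Add(-41993, Function('v')(50)) = Add(-41993, Mul(Rational(25, 4), 50)) = Add(-41993, Rational(625, 2)) = Rational(-83361, 2)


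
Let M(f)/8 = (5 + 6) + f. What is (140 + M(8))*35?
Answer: 10220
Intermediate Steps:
M(f) = 88 + 8*f (M(f) = 8*((5 + 6) + f) = 8*(11 + f) = 88 + 8*f)
(140 + M(8))*35 = (140 + (88 + 8*8))*35 = (140 + (88 + 64))*35 = (140 + 152)*35 = 292*35 = 10220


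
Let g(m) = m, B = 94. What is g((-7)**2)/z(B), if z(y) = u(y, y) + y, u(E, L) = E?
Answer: 49/188 ≈ 0.26064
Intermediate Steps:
z(y) = 2*y (z(y) = y + y = 2*y)
g((-7)**2)/z(B) = (-7)**2/((2*94)) = 49/188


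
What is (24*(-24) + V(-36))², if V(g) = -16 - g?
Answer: 309136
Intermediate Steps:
(24*(-24) + V(-36))² = (24*(-24) + (-16 - 1*(-36)))² = (-576 + (-16 + 36))² = (-576 + 20)² = (-556)² = 309136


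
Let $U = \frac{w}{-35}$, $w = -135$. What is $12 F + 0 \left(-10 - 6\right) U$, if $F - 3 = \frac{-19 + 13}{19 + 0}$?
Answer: $\frac{612}{19} \approx 32.211$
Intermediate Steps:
$F = \frac{51}{19}$ ($F = 3 + \frac{-19 + 13}{19 + 0} = 3 - \frac{6}{19} = \frac{51}{19} \approx 2.6842$)
$U = \frac{27}{7}$ ($U = - \frac{135}{-35} = \left(-135\right) \left(- \frac{1}{35}\right) = \frac{27}{7} \approx 3.8571$)
$12 F + 0 \left(-10 - 6\right) U = 12 \cdot \frac{51}{19} + 0 \left(-10 - 6\right) \frac{27}{7} = \frac{612}{19} + 0 \left(-16\right) \frac{27}{7} = \frac{612}{19} + 0 \cdot \frac{27}{7} = \frac{612}{19} + 0 = \frac{612}{19}$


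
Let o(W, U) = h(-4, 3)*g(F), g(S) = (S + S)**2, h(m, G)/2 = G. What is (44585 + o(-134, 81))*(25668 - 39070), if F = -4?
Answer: -602674538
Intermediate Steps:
h(m, G) = 2*G
g(S) = 4*S**2 (g(S) = (2*S)**2 = 4*S**2)
o(W, U) = 384 (o(W, U) = (2*3)*(4*(-4)**2) = 6*(4*16) = 6*64 = 384)
(44585 + o(-134, 81))*(25668 - 39070) = (44585 + 384)*(25668 - 39070) = 44969*(-13402) = -602674538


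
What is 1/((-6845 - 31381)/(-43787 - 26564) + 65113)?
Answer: 70351/4580802889 ≈ 1.5358e-5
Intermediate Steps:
1/((-6845 - 31381)/(-43787 - 26564) + 65113) = 1/(-38226/(-70351) + 65113) = 1/(-38226*(-1/70351) + 65113) = 1/(38226/70351 + 65113) = 1/(4580802889/70351) = 70351/4580802889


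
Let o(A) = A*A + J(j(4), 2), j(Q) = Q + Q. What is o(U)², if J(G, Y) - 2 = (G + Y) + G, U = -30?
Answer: 846400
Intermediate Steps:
j(Q) = 2*Q
J(G, Y) = 2 + Y + 2*G (J(G, Y) = 2 + ((G + Y) + G) = 2 + (Y + 2*G) = 2 + Y + 2*G)
o(A) = 20 + A² (o(A) = A*A + (2 + 2 + 2*(2*4)) = A² + (2 + 2 + 2*8) = A² + (2 + 2 + 16) = A² + 20 = 20 + A²)
o(U)² = (20 + (-30)²)² = (20 + 900)² = 920² = 846400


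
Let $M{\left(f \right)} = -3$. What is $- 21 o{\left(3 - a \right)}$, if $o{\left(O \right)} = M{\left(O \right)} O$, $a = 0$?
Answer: $189$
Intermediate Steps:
$o{\left(O \right)} = - 3 O$
$- 21 o{\left(3 - a \right)} = - 21 \left(- 3 \left(3 - 0\right)\right) = - 21 \left(- 3 \left(3 + 0\right)\right) = - 21 \left(\left(-3\right) 3\right) = \left(-21\right) \left(-9\right) = 189$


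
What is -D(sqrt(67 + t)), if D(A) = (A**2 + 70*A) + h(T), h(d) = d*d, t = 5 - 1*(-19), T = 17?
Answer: -380 - 70*sqrt(91) ≈ -1047.8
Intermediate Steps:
t = 24 (t = 5 + 19 = 24)
h(d) = d**2
D(A) = 289 + A**2 + 70*A (D(A) = (A**2 + 70*A) + 17**2 = (A**2 + 70*A) + 289 = 289 + A**2 + 70*A)
-D(sqrt(67 + t)) = -(289 + (sqrt(67 + 24))**2 + 70*sqrt(67 + 24)) = -(289 + (sqrt(91))**2 + 70*sqrt(91)) = -(289 + 91 + 70*sqrt(91)) = -(380 + 70*sqrt(91)) = -380 - 70*sqrt(91)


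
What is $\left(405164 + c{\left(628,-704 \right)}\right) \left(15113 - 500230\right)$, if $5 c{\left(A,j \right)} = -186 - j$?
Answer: $- \frac{983011011546}{5} \approx -1.966 \cdot 10^{11}$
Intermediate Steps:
$c{\left(A,j \right)} = - \frac{186}{5} - \frac{j}{5}$ ($c{\left(A,j \right)} = \frac{-186 - j}{5} = - \frac{186}{5} - \frac{j}{5}$)
$\left(405164 + c{\left(628,-704 \right)}\right) \left(15113 - 500230\right) = \left(405164 - - \frac{518}{5}\right) \left(15113 - 500230\right) = \left(405164 + \left(- \frac{186}{5} + \frac{704}{5}\right)\right) \left(-485117\right) = \left(405164 + \frac{518}{5}\right) \left(-485117\right) = \frac{2026338}{5} \left(-485117\right) = - \frac{983011011546}{5}$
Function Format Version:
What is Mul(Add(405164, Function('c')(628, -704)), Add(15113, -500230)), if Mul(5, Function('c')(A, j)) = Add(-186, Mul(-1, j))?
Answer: Rational(-983011011546, 5) ≈ -1.9660e+11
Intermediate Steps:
Function('c')(A, j) = Add(Rational(-186, 5), Mul(Rational(-1, 5), j)) (Function('c')(A, j) = Mul(Rational(1, 5), Add(-186, Mul(-1, j))) = Add(Rational(-186, 5), Mul(Rational(-1, 5), j)))
Mul(Add(405164, Function('c')(628, -704)), Add(15113, -500230)) = Mul(Add(405164, Add(Rational(-186, 5), Mul(Rational(-1, 5), -704))), Add(15113, -500230)) = Mul(Add(405164, Add(Rational(-186, 5), Rational(704, 5))), -485117) = Mul(Add(405164, Rational(518, 5)), -485117) = Mul(Rational(2026338, 5), -485117) = Rational(-983011011546, 5)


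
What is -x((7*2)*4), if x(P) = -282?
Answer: 282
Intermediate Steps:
-x((7*2)*4) = -1*(-282) = 282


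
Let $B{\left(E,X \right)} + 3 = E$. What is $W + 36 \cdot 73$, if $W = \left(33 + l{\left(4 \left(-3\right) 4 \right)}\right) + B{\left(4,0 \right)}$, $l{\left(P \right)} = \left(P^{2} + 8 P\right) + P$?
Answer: $4534$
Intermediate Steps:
$B{\left(E,X \right)} = -3 + E$
$l{\left(P \right)} = P^{2} + 9 P$
$W = 1906$ ($W = \left(33 + 4 \left(-3\right) 4 \left(9 + 4 \left(-3\right) 4\right)\right) + \left(-3 + 4\right) = \left(33 + \left(-12\right) 4 \left(9 - 48\right)\right) + 1 = \left(33 - 48 \left(9 - 48\right)\right) + 1 = \left(33 - -1872\right) + 1 = \left(33 + 1872\right) + 1 = 1905 + 1 = 1906$)
$W + 36 \cdot 73 = 1906 + 36 \cdot 73 = 1906 + 2628 = 4534$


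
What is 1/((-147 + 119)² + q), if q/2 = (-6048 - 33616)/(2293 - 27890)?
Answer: 25597/20147376 ≈ 0.0012705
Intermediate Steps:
q = 79328/25597 (q = 2*((-6048 - 33616)/(2293 - 27890)) = 2*(-39664/(-25597)) = 2*(-39664*(-1/25597)) = 2*(39664/25597) = 79328/25597 ≈ 3.0991)
1/((-147 + 119)² + q) = 1/((-147 + 119)² + 79328/25597) = 1/((-28)² + 79328/25597) = 1/(784 + 79328/25597) = 1/(20147376/25597) = 25597/20147376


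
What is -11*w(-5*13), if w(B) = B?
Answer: 715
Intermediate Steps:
-11*w(-5*13) = -(-55)*13 = -11*(-65) = 715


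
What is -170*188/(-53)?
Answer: 31960/53 ≈ 603.02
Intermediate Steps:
-170*188/(-53) = -31960*(-1/53) = 31960/53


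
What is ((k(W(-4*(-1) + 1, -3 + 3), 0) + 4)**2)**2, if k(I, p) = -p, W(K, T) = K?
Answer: 256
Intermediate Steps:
((k(W(-4*(-1) + 1, -3 + 3), 0) + 4)**2)**2 = ((-1*0 + 4)**2)**2 = ((0 + 4)**2)**2 = (4**2)**2 = 16**2 = 256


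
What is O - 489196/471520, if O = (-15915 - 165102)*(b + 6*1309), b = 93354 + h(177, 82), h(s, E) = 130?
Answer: -2162379020060779/117880 ≈ -1.8344e+10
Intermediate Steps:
b = 93484 (b = 93354 + 130 = 93484)
O = -18343900746 (O = (-15915 - 165102)*(93484 + 6*1309) = -181017*(93484 + 7854) = -181017*101338 = -18343900746)
O - 489196/471520 = -18343900746 - 489196/471520 = -18343900746 - 1*122299/117880 = -18343900746 - 122299/117880 = -2162379020060779/117880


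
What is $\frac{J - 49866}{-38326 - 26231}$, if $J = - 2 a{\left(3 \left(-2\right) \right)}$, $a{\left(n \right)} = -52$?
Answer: $\frac{49762}{64557} \approx 0.77082$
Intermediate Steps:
$J = 104$ ($J = \left(-2\right) \left(-52\right) = 104$)
$\frac{J - 49866}{-38326 - 26231} = \frac{104 - 49866}{-38326 - 26231} = - \frac{49762}{-64557} = \left(-49762\right) \left(- \frac{1}{64557}\right) = \frac{49762}{64557}$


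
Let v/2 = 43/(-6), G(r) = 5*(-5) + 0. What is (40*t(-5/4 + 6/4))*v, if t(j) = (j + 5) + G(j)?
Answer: 33970/3 ≈ 11323.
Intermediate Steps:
G(r) = -25 (G(r) = -25 + 0 = -25)
t(j) = -20 + j (t(j) = (j + 5) - 25 = (5 + j) - 25 = -20 + j)
v = -43/3 (v = 2*(43/(-6)) = 2*(43*(-⅙)) = 2*(-43/6) = -43/3 ≈ -14.333)
(40*t(-5/4 + 6/4))*v = (40*(-20 + (-5/4 + 6/4)))*(-43/3) = (40*(-20 + (-5*¼ + 6*(¼))))*(-43/3) = (40*(-20 + (-5/4 + 3/2)))*(-43/3) = (40*(-20 + ¼))*(-43/3) = (40*(-79/4))*(-43/3) = -790*(-43/3) = 33970/3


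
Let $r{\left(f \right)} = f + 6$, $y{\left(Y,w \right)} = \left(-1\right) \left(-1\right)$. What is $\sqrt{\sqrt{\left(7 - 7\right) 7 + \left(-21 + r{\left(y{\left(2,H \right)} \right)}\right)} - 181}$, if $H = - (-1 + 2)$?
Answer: $\sqrt{-181 + i \sqrt{14}} \approx 0.1391 + 13.454 i$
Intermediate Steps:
$H = -1$ ($H = \left(-1\right) 1 = -1$)
$y{\left(Y,w \right)} = 1$
$r{\left(f \right)} = 6 + f$
$\sqrt{\sqrt{\left(7 - 7\right) 7 + \left(-21 + r{\left(y{\left(2,H \right)} \right)}\right)} - 181} = \sqrt{\sqrt{\left(7 - 7\right) 7 + \left(-21 + \left(6 + 1\right)\right)} - 181} = \sqrt{\sqrt{0 \cdot 7 + \left(-21 + 7\right)} - 181} = \sqrt{\sqrt{0 - 14} - 181} = \sqrt{\sqrt{-14} - 181} = \sqrt{i \sqrt{14} - 181} = \sqrt{-181 + i \sqrt{14}}$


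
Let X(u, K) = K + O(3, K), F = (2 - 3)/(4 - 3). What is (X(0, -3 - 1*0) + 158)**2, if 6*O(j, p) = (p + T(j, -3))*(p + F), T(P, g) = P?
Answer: 24025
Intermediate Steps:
F = -1 (F = -1/1 = -1*1 = -1)
O(j, p) = (-1 + p)*(j + p)/6 (O(j, p) = ((p + j)*(p - 1))/6 = ((j + p)*(-1 + p))/6 = ((-1 + p)*(j + p))/6 = (-1 + p)*(j + p)/6)
X(u, K) = -1/2 + K**2/6 + 4*K/3 (X(u, K) = K + (-1/6*3 - K/6 + K**2/6 + (1/6)*3*K) = K + (-1/2 - K/6 + K**2/6 + K/2) = K + (-1/2 + K/3 + K**2/6) = -1/2 + K**2/6 + 4*K/3)
(X(0, -3 - 1*0) + 158)**2 = ((-1/2 + (-3 - 1*0)**2/6 + 4*(-3 - 1*0)/3) + 158)**2 = ((-1/2 + (-3 + 0)**2/6 + 4*(-3 + 0)/3) + 158)**2 = ((-1/2 + (1/6)*(-3)**2 + (4/3)*(-3)) + 158)**2 = ((-1/2 + (1/6)*9 - 4) + 158)**2 = ((-1/2 + 3/2 - 4) + 158)**2 = (-3 + 158)**2 = 155**2 = 24025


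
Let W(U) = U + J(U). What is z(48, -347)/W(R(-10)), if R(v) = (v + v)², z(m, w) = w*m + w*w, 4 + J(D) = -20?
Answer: 103753/376 ≈ 275.94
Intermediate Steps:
J(D) = -24 (J(D) = -4 - 20 = -24)
z(m, w) = w² + m*w (z(m, w) = m*w + w² = w² + m*w)
R(v) = 4*v² (R(v) = (2*v)² = 4*v²)
W(U) = -24 + U (W(U) = U - 24 = -24 + U)
z(48, -347)/W(R(-10)) = (-347*(48 - 347))/(-24 + 4*(-10)²) = (-347*(-299))/(-24 + 4*100) = 103753/(-24 + 400) = 103753/376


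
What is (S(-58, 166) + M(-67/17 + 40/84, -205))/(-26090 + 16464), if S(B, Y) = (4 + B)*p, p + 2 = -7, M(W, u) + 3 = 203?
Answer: -343/4813 ≈ -0.071265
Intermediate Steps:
M(W, u) = 200 (M(W, u) = -3 + 203 = 200)
p = -9 (p = -2 - 7 = -9)
S(B, Y) = -36 - 9*B (S(B, Y) = (4 + B)*(-9) = -36 - 9*B)
(S(-58, 166) + M(-67/17 + 40/84, -205))/(-26090 + 16464) = ((-36 - 9*(-58)) + 200)/(-26090 + 16464) = ((-36 + 522) + 200)/(-9626) = (486 + 200)*(-1/9626) = 686*(-1/9626) = -343/4813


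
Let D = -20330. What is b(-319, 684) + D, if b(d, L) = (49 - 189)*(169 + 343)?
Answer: -92010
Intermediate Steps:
b(d, L) = -71680 (b(d, L) = -140*512 = -71680)
b(-319, 684) + D = -71680 - 20330 = -92010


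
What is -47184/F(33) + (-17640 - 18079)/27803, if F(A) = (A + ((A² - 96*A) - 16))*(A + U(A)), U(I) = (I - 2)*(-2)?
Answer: -1723890757/831281897 ≈ -2.0738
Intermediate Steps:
U(I) = 4 - 2*I (U(I) = (-2 + I)*(-2) = 4 - 2*I)
F(A) = (4 - A)*(-16 + A² - 95*A) (F(A) = (A + ((A² - 96*A) - 16))*(A + (4 - 2*A)) = (A + (-16 + A² - 96*A))*(4 - A) = (-16 + A² - 95*A)*(4 - A) = (4 - A)*(-16 + A² - 95*A))
-47184/F(33) + (-17640 - 18079)/27803 = -47184/(-64 - 1*33³ - 364*33 + 99*33²) + (-17640 - 18079)/27803 = -47184/(-64 - 1*35937 - 12012 + 99*1089) - 35719*1/27803 = -47184/(-64 - 35937 - 12012 + 107811) - 35719/27803 = -47184/59798 - 35719/27803 = -47184*1/59798 - 35719/27803 = -23592/29899 - 35719/27803 = -1723890757/831281897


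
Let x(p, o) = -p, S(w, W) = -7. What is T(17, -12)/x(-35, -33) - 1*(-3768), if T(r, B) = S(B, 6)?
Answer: 18839/5 ≈ 3767.8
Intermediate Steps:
T(r, B) = -7
T(17, -12)/x(-35, -33) - 1*(-3768) = -7/((-1*(-35))) - 1*(-3768) = -7/35 + 3768 = -7*1/35 + 3768 = -1/5 + 3768 = 18839/5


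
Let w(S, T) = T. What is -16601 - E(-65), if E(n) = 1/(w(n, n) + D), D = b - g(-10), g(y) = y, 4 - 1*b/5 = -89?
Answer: -6806411/410 ≈ -16601.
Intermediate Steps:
b = 465 (b = 20 - 5*(-89) = 20 + 445 = 465)
D = 475 (D = 465 - 1*(-10) = 465 + 10 = 475)
E(n) = 1/(475 + n) (E(n) = 1/(n + 475) = 1/(475 + n))
-16601 - E(-65) = -16601 - 1/(475 - 65) = -16601 - 1/410 = -6806411/410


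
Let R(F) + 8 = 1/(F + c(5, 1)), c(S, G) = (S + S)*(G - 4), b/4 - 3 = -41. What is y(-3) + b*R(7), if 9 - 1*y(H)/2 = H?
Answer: 28672/23 ≈ 1246.6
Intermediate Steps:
b = -152 (b = 12 + 4*(-41) = 12 - 164 = -152)
y(H) = 18 - 2*H
c(S, G) = 2*S*(-4 + G) (c(S, G) = (2*S)*(-4 + G) = 2*S*(-4 + G))
R(F) = -8 + 1/(-30 + F) (R(F) = -8 + 1/(F + 2*5*(-4 + 1)) = -8 + 1/(F + 2*5*(-3)) = -8 + 1/(F - 30) = -8 + 1/(-30 + F))
y(-3) + b*R(7) = (18 - 2*(-3)) - 152*(241 - 8*7)/(-30 + 7) = (18 + 6) - 152*(241 - 56)/(-23) = 24 - (-152)*185/23 = 24 - 152*(-185/23) = 24 + 28120/23 = 28672/23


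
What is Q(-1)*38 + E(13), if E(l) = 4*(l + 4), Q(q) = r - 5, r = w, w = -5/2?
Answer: -217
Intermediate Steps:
w = -5/2 (w = -5*1/2 = -5/2 ≈ -2.5000)
r = -5/2 ≈ -2.5000
Q(q) = -15/2 (Q(q) = -5/2 - 5 = -15/2)
E(l) = 16 + 4*l (E(l) = 4*(4 + l) = 16 + 4*l)
Q(-1)*38 + E(13) = -15/2*38 + (16 + 4*13) = -285 + (16 + 52) = -285 + 68 = -217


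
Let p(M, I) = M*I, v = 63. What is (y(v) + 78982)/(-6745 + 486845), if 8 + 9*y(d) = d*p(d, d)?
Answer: 960877/4320900 ≈ 0.22238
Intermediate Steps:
p(M, I) = I*M
y(d) = -8/9 + d³/9 (y(d) = -8/9 + (d*(d*d))/9 = -8/9 + (d*d²)/9 = -8/9 + d³/9)
(y(v) + 78982)/(-6745 + 486845) = ((-8/9 + (⅑)*63³) + 78982)/(-6745 + 486845) = ((-8/9 + (⅑)*250047) + 78982)/480100 = ((-8/9 + 27783) + 78982)*(1/480100) = (250039/9 + 78982)*(1/480100) = (960877/9)*(1/480100) = 960877/4320900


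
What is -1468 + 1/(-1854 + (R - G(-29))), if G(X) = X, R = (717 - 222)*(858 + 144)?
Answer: -725434219/494165 ≈ -1468.0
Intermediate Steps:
R = 495990 (R = 495*1002 = 495990)
-1468 + 1/(-1854 + (R - G(-29))) = -1468 + 1/(-1854 + (495990 - 1*(-29))) = -1468 + 1/(-1854 + (495990 + 29)) = -1468 + 1/(-1854 + 496019) = -1468 + 1/494165 = -725434219/494165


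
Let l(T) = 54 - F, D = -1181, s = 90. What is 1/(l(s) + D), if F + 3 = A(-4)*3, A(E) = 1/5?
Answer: -5/5623 ≈ -0.00088921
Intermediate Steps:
A(E) = ⅕
F = -12/5 (F = -3 + (⅕)*3 = -3 + ⅗ = -12/5 ≈ -2.4000)
l(T) = 282/5 (l(T) = 54 - 1*(-12/5) = 54 + 12/5 = 282/5)
1/(l(s) + D) = 1/(282/5 - 1181) = 1/(-5623/5) = -5/5623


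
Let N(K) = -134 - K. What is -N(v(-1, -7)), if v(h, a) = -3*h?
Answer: 137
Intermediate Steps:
-N(v(-1, -7)) = -(-134 - (-3)*(-1)) = -(-134 - 1*3) = -(-134 - 3) = -1*(-137) = 137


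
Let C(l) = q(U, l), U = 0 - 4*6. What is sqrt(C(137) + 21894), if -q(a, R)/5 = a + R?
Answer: sqrt(21329) ≈ 146.04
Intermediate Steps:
U = -24 (U = 0 - 24 = -24)
q(a, R) = -5*R - 5*a (q(a, R) = -5*(a + R) = -5*(R + a) = -5*R - 5*a)
C(l) = 120 - 5*l (C(l) = -5*l - 5*(-24) = -5*l + 120 = 120 - 5*l)
sqrt(C(137) + 21894) = sqrt((120 - 5*137) + 21894) = sqrt((120 - 685) + 21894) = sqrt(-565 + 21894) = sqrt(21329)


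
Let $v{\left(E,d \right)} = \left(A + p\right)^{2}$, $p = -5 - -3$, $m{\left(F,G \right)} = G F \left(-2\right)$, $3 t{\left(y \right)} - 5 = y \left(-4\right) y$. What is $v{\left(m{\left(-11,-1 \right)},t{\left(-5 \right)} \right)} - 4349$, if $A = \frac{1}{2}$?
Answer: $- \frac{17387}{4} \approx -4346.8$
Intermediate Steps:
$t{\left(y \right)} = \frac{5}{3} - \frac{4 y^{2}}{3}$ ($t{\left(y \right)} = \frac{5}{3} + \frac{y \left(-4\right) y}{3} = \frac{5}{3} + \frac{- 4 y y}{3} = \frac{5}{3} + \frac{\left(-4\right) y^{2}}{3} = \frac{5}{3} - \frac{4 y^{2}}{3}$)
$m{\left(F,G \right)} = - 2 F G$ ($m{\left(F,G \right)} = F G \left(-2\right) = - 2 F G$)
$p = -2$ ($p = -5 + 3 = -2$)
$A = \frac{1}{2} \approx 0.5$
$v{\left(E,d \right)} = \frac{9}{4}$ ($v{\left(E,d \right)} = \left(\frac{1}{2} - 2\right)^{2} = \left(- \frac{3}{2}\right)^{2} = \frac{9}{4}$)
$v{\left(m{\left(-11,-1 \right)},t{\left(-5 \right)} \right)} - 4349 = \frac{9}{4} - 4349 = - \frac{17387}{4}$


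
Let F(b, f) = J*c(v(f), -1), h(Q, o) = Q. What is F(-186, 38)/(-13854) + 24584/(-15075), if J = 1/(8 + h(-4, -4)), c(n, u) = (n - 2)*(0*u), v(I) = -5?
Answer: -24584/15075 ≈ -1.6308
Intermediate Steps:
c(n, u) = 0 (c(n, u) = (-2 + n)*0 = 0)
J = 1/4 (J = 1/(8 - 4) = 1/4 ≈ 0.25000)
F(b, f) = 0 (F(b, f) = (1/4)*0 = 0)
F(-186, 38)/(-13854) + 24584/(-15075) = 0/(-13854) + 24584/(-15075) = 0*(-1/13854) + 24584*(-1/15075) = 0 - 24584/15075 = -24584/15075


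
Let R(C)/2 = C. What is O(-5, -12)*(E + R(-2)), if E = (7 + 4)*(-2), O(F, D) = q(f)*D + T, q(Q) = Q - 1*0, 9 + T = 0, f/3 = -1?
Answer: -702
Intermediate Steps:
f = -3 (f = 3*(-1) = -3)
T = -9 (T = -9 + 0 = -9)
q(Q) = Q (q(Q) = Q + 0 = Q)
R(C) = 2*C
O(F, D) = -9 - 3*D (O(F, D) = -3*D - 9 = -9 - 3*D)
E = -22 (E = 11*(-2) = -22)
O(-5, -12)*(E + R(-2)) = (-9 - 3*(-12))*(-22 + 2*(-2)) = (-9 + 36)*(-22 - 4) = 27*(-26) = -702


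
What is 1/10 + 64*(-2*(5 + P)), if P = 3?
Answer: -10239/10 ≈ -1023.9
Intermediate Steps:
1/10 + 64*(-2*(5 + P)) = 1/10 + 64*(-2*(5 + 3)) = ⅒ + 64*(-2*8) = ⅒ + 64*(-16) = ⅒ - 1024 = -10239/10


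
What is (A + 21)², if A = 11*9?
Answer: 14400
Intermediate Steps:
A = 99
(A + 21)² = (99 + 21)² = 120² = 14400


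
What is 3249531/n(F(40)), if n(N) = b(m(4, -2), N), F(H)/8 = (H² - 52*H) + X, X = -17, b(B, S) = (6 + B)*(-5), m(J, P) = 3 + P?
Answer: -3249531/35 ≈ -92844.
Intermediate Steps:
b(B, S) = -30 - 5*B
F(H) = -136 - 416*H + 8*H² (F(H) = 8*((H² - 52*H) - 17) = 8*(-17 + H² - 52*H) = -136 - 416*H + 8*H²)
n(N) = -35 (n(N) = -30 - 5*(3 - 2) = -30 - 5*1 = -30 - 5 = -35)
3249531/n(F(40)) = 3249531/(-35) = 3249531*(-1/35) = -3249531/35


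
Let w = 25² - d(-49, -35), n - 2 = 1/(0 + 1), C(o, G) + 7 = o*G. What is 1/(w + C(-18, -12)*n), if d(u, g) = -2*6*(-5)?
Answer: 1/1192 ≈ 0.00083893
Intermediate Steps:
C(o, G) = -7 + G*o (C(o, G) = -7 + o*G = -7 + G*o)
d(u, g) = 60 (d(u, g) = -12*(-5) = 60)
n = 3 (n = 2 + 1/(0 + 1) = 2 + 1/1 = 2 + 1 = 3)
w = 565 (w = 25² - 1*60 = 625 - 60 = 565)
1/(w + C(-18, -12)*n) = 1/(565 + (-7 - 12*(-18))*3) = 1/(565 + (-7 + 216)*3) = 1/(565 + 209*3) = 1/(565 + 627) = 1/1192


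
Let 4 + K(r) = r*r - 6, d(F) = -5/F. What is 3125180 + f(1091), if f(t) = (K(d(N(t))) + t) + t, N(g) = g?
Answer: 3722427665937/1190281 ≈ 3.1274e+6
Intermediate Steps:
K(r) = -10 + r² (K(r) = -4 + (r*r - 6) = -4 + (r² - 6) = -4 + (-6 + r²) = -10 + r²)
f(t) = -10 + 2*t + 25/t² (f(t) = ((-10 + (-5/t)²) + t) + t = ((-10 + 25/t²) + t) + t = (-10 + t + 25/t²) + t = -10 + 2*t + 25/t²)
3125180 + f(1091) = 3125180 + (-10 + 2*1091 + 25/1091²) = 3125180 + (-10 + 2182 + 25*(1/1190281)) = 3125180 + (-10 + 2182 + 25/1190281) = 3125180 + 2585290357/1190281 = 3722427665937/1190281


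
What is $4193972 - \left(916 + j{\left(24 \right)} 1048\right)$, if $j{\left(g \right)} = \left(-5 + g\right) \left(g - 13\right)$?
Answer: $3974024$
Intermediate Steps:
$j{\left(g \right)} = \left(-13 + g\right) \left(-5 + g\right)$ ($j{\left(g \right)} = \left(-5 + g\right) \left(-13 + g\right) = \left(-13 + g\right) \left(-5 + g\right)$)
$4193972 - \left(916 + j{\left(24 \right)} 1048\right) = 4193972 - \left(916 + \left(65 + 24^{2} - 432\right) 1048\right) = 4193972 - \left(916 + \left(65 + 576 - 432\right) 1048\right) = 4193972 - \left(916 + 209 \cdot 1048\right) = 4193972 - \left(916 + 219032\right) = 4193972 - 219948 = 3974024$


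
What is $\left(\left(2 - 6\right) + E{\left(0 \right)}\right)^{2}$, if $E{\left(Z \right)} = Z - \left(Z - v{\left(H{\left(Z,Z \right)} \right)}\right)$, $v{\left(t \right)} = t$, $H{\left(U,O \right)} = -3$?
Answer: $49$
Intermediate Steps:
$E{\left(Z \right)} = -3$ ($E{\left(Z \right)} = Z - \left(3 + Z\right) = -3$)
$\left(\left(2 - 6\right) + E{\left(0 \right)}\right)^{2} = \left(\left(2 - 6\right) - 3\right)^{2} = \left(-4 - 3\right)^{2} = \left(-7\right)^{2} = 49$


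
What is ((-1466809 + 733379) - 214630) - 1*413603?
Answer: -1361663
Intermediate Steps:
((-1466809 + 733379) - 214630) - 1*413603 = (-733430 - 214630) - 413603 = -948060 - 413603 = -1361663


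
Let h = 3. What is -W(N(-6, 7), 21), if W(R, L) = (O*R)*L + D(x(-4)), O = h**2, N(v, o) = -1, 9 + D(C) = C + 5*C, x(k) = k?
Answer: 222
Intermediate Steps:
D(C) = -9 + 6*C (D(C) = -9 + (C + 5*C) = -9 + 6*C)
O = 9 (O = 3**2 = 9)
W(R, L) = -33 + 9*L*R (W(R, L) = (9*R)*L + (-9 + 6*(-4)) = 9*L*R + (-9 - 24) = 9*L*R - 33 = -33 + 9*L*R)
-W(N(-6, 7), 21) = -(-33 + 9*21*(-1)) = -(-33 - 189) = -1*(-222) = 222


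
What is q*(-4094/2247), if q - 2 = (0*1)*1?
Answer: -8188/2247 ≈ -3.6440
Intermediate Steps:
q = 2 (q = 2 + (0*1)*1 = 2 + 0*1 = 2 + 0 = 2)
q*(-4094/2247) = 2*(-4094/2247) = -8188/2247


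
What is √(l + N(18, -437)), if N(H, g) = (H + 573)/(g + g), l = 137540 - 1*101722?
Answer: √27359994034/874 ≈ 189.25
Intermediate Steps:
l = 35818 (l = 137540 - 101722 = 35818)
N(H, g) = (573 + H)/(2*g) (N(H, g) = (573 + H)/((2*g)) = (573 + H)*(1/(2*g)) = (573 + H)/(2*g))
√(l + N(18, -437)) = √(35818 + (½)*(573 + 18)/(-437)) = √(35818 + (½)*(-1/437)*591) = √(35818 - 591/874) = √(31304341/874) = √27359994034/874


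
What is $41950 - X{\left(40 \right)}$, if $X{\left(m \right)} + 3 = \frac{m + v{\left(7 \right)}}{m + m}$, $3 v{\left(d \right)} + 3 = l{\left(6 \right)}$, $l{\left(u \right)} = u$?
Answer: $\frac{3356199}{80} \approx 41953.0$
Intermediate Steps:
$v{\left(d \right)} = 1$ ($v{\left(d \right)} = -1 + \frac{1}{3} \cdot 6 = -1 + 2 = 1$)
$X{\left(m \right)} = -3 + \frac{1 + m}{2 m}$ ($X{\left(m \right)} = -3 + \frac{m + 1}{m + m} = -3 + \frac{1 + m}{2 m}$)
$41950 - X{\left(40 \right)} = 41950 - \frac{1 - 200}{2 \cdot 40} = 41950 - \frac{1}{2} \cdot \frac{1}{40} \left(1 - 200\right) = 41950 - \frac{1}{2} \cdot \frac{1}{40} \left(-199\right) = 41950 - - \frac{199}{80} = 41950 + \frac{199}{80} = \frac{3356199}{80}$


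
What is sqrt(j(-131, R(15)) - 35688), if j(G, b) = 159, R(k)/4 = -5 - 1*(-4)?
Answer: I*sqrt(35529) ≈ 188.49*I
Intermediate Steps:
R(k) = -4 (R(k) = 4*(-5 - 1*(-4)) = 4*(-5 + 4) = 4*(-1) = -4)
sqrt(j(-131, R(15)) - 35688) = sqrt(159 - 35688) = sqrt(-35529) = I*sqrt(35529)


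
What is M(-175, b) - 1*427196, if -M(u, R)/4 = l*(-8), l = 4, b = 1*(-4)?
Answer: -427068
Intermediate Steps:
b = -4
M(u, R) = 128 (M(u, R) = -16*(-8) = -4*(-32) = 128)
M(-175, b) - 1*427196 = 128 - 1*427196 = 128 - 427196 = -427068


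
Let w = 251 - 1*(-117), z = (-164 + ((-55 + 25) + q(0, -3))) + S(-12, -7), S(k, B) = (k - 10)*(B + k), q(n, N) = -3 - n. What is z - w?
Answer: -147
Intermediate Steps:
S(k, B) = (-10 + k)*(B + k)
z = 221 (z = (-164 + ((-55 + 25) + (-3 - 1*0))) + ((-12)² - 10*(-7) - 10*(-12) - 7*(-12)) = (-164 + (-30 + (-3 + 0))) + (144 + 70 + 120 + 84) = (-164 + (-30 - 3)) + 418 = (-164 - 33) + 418 = -197 + 418 = 221)
w = 368 (w = 251 + 117 = 368)
z - w = 221 - 1*368 = 221 - 368 = -147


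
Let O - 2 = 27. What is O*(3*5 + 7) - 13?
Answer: 625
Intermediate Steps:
O = 29 (O = 2 + 27 = 29)
O*(3*5 + 7) - 13 = 29*(3*5 + 7) - 13 = 29*(15 + 7) - 13 = 29*22 - 13 = 638 - 13 = 625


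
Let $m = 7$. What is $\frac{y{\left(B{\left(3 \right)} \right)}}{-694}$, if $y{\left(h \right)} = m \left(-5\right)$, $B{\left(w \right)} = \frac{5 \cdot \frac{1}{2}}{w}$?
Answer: $\frac{35}{694} \approx 0.050432$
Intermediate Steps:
$B{\left(w \right)} = \frac{5}{2 w}$ ($B{\left(w \right)} = \frac{5 \cdot \frac{1}{2}}{w} = \frac{5}{2 w}$)
$y{\left(h \right)} = -35$ ($y{\left(h \right)} = 7 \left(-5\right) = -35$)
$\frac{y{\left(B{\left(3 \right)} \right)}}{-694} = - \frac{35}{-694} = \left(-35\right) \left(- \frac{1}{694}\right) = \frac{35}{694}$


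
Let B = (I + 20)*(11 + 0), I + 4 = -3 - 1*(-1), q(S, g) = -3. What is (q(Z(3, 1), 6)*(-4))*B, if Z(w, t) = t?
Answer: 1848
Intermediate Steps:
I = -6 (I = -4 + (-3 - 1*(-1)) = -4 + (-3 + 1) = -4 - 2 = -6)
B = 154 (B = (-6 + 20)*(11 + 0) = 14*11 = 154)
(q(Z(3, 1), 6)*(-4))*B = -3*(-4)*154 = 12*154 = 1848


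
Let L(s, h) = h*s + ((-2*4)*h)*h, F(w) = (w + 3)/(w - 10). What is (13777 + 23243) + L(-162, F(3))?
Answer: 1820496/49 ≈ 37153.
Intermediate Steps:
F(w) = (3 + w)/(-10 + w)
L(s, h) = -8*h² + h*s (L(s, h) = h*s + (-8*h)*h = h*s - 8*h² = -8*h² + h*s)
(13777 + 23243) + L(-162, F(3)) = (13777 + 23243) + ((3 + 3)/(-10 + 3))*(-162 - 8*(3 + 3)/(-10 + 3)) = 37020 + (6/(-7))*(-162 - 8*6/(-7)) = 37020 + (-⅐*6)*(-162 - (-8)*6/7) = 37020 - 6*(-162 - 8*(-6/7))/7 = 37020 - 6*(-162 + 48/7)/7 = 37020 - 6/7*(-1086/7) = 37020 + 6516/49 = 1820496/49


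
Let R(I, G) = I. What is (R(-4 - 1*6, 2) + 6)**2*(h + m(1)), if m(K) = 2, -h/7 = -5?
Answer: 592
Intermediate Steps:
h = 35 (h = -7*(-5) = 35)
(R(-4 - 1*6, 2) + 6)**2*(h + m(1)) = ((-4 - 1*6) + 6)**2*(35 + 2) = ((-4 - 6) + 6)**2*37 = (-10 + 6)**2*37 = (-4)**2*37 = 16*37 = 592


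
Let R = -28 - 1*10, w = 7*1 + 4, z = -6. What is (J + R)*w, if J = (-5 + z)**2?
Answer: 913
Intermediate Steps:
w = 11 (w = 7 + 4 = 11)
R = -38 (R = -28 - 10 = -38)
J = 121 (J = (-5 - 6)**2 = (-11)**2 = 121)
(J + R)*w = (121 - 38)*11 = 83*11 = 913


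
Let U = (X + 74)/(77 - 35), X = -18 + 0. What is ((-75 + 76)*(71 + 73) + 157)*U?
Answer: 1204/3 ≈ 401.33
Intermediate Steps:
X = -18
U = 4/3 (U = (-18 + 74)/(77 - 35) = 56/42 = 56*(1/42) = 4/3 ≈ 1.3333)
((-75 + 76)*(71 + 73) + 157)*U = ((-75 + 76)*(71 + 73) + 157)*(4/3) = (1*144 + 157)*(4/3) = (144 + 157)*(4/3) = 301*(4/3) = 1204/3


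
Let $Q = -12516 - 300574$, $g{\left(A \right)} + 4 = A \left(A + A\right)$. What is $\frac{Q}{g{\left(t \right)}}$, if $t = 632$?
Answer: $- \frac{156545}{399422} \approx -0.39193$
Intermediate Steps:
$g{\left(A \right)} = -4 + 2 A^{2}$ ($g{\left(A \right)} = -4 + A \left(A + A\right) = -4 + A 2 A = -4 + 2 A^{2}$)
$Q = -313090$ ($Q = -12516 - 300574 = -313090$)
$\frac{Q}{g{\left(t \right)}} = - \frac{313090}{-4 + 2 \cdot 632^{2}} = - \frac{313090}{-4 + 2 \cdot 399424} = - \frac{313090}{-4 + 798848} = - \frac{313090}{798844} = \left(-313090\right) \frac{1}{798844} = - \frac{156545}{399422}$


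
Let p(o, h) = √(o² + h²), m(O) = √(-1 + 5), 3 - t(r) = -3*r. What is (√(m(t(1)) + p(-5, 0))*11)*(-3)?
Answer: -33*√7 ≈ -87.310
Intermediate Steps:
t(r) = 3 + 3*r (t(r) = 3 - (-3)*r = 3 + 3*r)
m(O) = 2 (m(O) = √4 = 2)
p(o, h) = √(h² + o²)
(√(m(t(1)) + p(-5, 0))*11)*(-3) = (√(2 + √(0² + (-5)²))*11)*(-3) = (√(2 + √(0 + 25))*11)*(-3) = (√(2 + √25)*11)*(-3) = (√(2 + 5)*11)*(-3) = (√7*11)*(-3) = (11*√7)*(-3) = -33*√7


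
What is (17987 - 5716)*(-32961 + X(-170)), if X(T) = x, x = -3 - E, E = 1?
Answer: -404513515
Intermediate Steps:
x = -4 (x = -3 - 1*1 = -3 - 1 = -4)
X(T) = -4
(17987 - 5716)*(-32961 + X(-170)) = (17987 - 5716)*(-32961 - 4) = 12271*(-32965) = -404513515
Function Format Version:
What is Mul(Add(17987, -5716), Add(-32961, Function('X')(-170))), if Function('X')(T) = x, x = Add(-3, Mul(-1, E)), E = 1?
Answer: -404513515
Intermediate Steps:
x = -4 (x = Add(-3, Mul(-1, 1)) = Add(-3, -1) = -4)
Function('X')(T) = -4
Mul(Add(17987, -5716), Add(-32961, Function('X')(-170))) = Mul(Add(17987, -5716), Add(-32961, -4)) = Mul(12271, -32965) = -404513515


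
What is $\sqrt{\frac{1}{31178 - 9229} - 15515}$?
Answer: $\frac{i \sqrt{7474484672566}}{21949} \approx 124.56 i$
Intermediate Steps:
$\sqrt{\frac{1}{31178 - 9229} - 15515} = \sqrt{\frac{1}{21949} - 15515} = \sqrt{- \frac{340538734}{21949}} = \frac{i \sqrt{7474484672566}}{21949}$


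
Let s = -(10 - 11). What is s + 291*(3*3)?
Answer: 2620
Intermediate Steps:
s = 1 (s = -1*(-1) = 1)
s + 291*(3*3) = 1 + 291*(3*3) = 1 + 291*9 = 1 + 2619 = 2620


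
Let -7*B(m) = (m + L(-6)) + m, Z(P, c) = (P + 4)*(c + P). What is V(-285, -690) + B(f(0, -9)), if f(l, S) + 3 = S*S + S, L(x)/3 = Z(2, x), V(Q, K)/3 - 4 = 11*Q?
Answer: -65817/7 ≈ -9402.4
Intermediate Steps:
Z(P, c) = (4 + P)*(P + c)
V(Q, K) = 12 + 33*Q (V(Q, K) = 12 + 3*(11*Q) = 12 + 33*Q)
L(x) = 36 + 18*x (L(x) = 3*(2² + 4*2 + 4*x + 2*x) = 3*(4 + 8 + 4*x + 2*x) = 3*(12 + 6*x) = 36 + 18*x)
f(l, S) = -3 + S + S² (f(l, S) = -3 + (S*S + S) = -3 + (S² + S) = -3 + (S + S²) = -3 + S + S²)
B(m) = 72/7 - 2*m/7 (B(m) = -((m + (36 + 18*(-6))) + m)/7 = -((m + (36 - 108)) + m)/7 = -((m - 72) + m)/7 = -((-72 + m) + m)/7 = -(-72 + 2*m)/7 = 72/7 - 2*m/7)
V(-285, -690) + B(f(0, -9)) = (12 + 33*(-285)) + (72/7 - 2*(-3 - 9 + (-9)²)/7) = (12 - 9405) + (72/7 - 2*(-3 - 9 + 81)/7) = -9393 + (72/7 - 2/7*69) = -9393 + (72/7 - 138/7) = -9393 - 66/7 = -65817/7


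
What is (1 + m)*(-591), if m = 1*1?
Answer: -1182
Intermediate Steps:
m = 1
(1 + m)*(-591) = (1 + 1)*(-591) = 2*(-591) = -1182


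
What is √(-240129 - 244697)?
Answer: I*√484826 ≈ 696.29*I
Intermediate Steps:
√(-240129 - 244697) = √(-484826) = I*√484826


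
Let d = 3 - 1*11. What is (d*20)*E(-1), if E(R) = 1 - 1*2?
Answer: 160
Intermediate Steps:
E(R) = -1 (E(R) = 1 - 2 = -1)
d = -8 (d = 3 - 11 = -8)
(d*20)*E(-1) = -8*20*(-1) = -160*(-1) = 160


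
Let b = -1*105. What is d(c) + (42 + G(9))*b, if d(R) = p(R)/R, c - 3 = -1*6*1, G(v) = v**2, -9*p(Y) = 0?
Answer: -12915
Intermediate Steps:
p(Y) = 0 (p(Y) = -1/9*0 = 0)
c = -3 (c = 3 - 1*6*1 = 3 - 6*1 = 3 - 6 = -3)
b = -105
d(R) = 0 (d(R) = 0/R = 0)
d(c) + (42 + G(9))*b = 0 + (42 + 9**2)*(-105) = 0 + (42 + 81)*(-105) = 0 + 123*(-105) = 0 - 12915 = -12915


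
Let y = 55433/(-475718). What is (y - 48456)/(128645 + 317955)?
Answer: -23051446841/212455658800 ≈ -0.10850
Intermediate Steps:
y = -55433/475718 (y = 55433*(-1/475718) = -55433/475718 ≈ -0.11652)
(y - 48456)/(128645 + 317955) = (-55433/475718 - 48456)/(128645 + 317955) = -23051446841/475718/446600 = -23051446841/475718*1/446600 = -23051446841/212455658800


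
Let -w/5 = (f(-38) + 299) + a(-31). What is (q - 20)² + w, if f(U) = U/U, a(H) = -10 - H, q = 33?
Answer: -1436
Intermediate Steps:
f(U) = 1
w = -1605 (w = -5*((1 + 299) + (-10 - 1*(-31))) = -5*(300 + (-10 + 31)) = -5*(300 + 21) = -5*321 = -1605)
(q - 20)² + w = (33 - 20)² - 1605 = 13² - 1605 = 169 - 1605 = -1436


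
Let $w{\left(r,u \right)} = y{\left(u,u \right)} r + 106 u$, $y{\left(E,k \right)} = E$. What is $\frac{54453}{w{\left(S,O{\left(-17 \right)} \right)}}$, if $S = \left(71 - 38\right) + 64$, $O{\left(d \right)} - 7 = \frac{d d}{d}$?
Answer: $- \frac{7779}{290} \approx -26.824$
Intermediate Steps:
$O{\left(d \right)} = 7 + d$ ($O{\left(d \right)} = 7 + \frac{d d}{d} = 7 + \frac{d^{2}}{d} = 7 + d$)
$S = 97$ ($S = 33 + 64 = 97$)
$w{\left(r,u \right)} = 106 u + r u$ ($w{\left(r,u \right)} = u r + 106 u = r u + 106 u = 106 u + r u$)
$\frac{54453}{w{\left(S,O{\left(-17 \right)} \right)}} = \frac{54453}{\left(7 - 17\right) \left(106 + 97\right)} = \frac{54453}{\left(-10\right) 203} = \frac{54453}{-2030} = 54453 \left(- \frac{1}{2030}\right) = - \frac{7779}{290}$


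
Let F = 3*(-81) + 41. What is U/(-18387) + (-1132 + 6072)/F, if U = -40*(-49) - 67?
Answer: -15202361/619029 ≈ -24.558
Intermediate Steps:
F = -202 (F = -243 + 41 = -202)
U = 1893 (U = 1960 - 67 = 1893)
U/(-18387) + (-1132 + 6072)/F = 1893/(-18387) + (-1132 + 6072)/(-202) = 1893*(-1/18387) + 4940*(-1/202) = -631/6129 - 2470/101 = -15202361/619029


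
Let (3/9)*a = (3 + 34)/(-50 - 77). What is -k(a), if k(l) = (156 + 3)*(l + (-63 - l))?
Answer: 10017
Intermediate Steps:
a = -111/127 (a = 3*((3 + 34)/(-50 - 77)) = 3*(37/(-127)) = 3*(37*(-1/127)) = 3*(-37/127) = -111/127 ≈ -0.87402)
k(l) = -10017 (k(l) = 159*(-63) = -10017)
-k(a) = -1*(-10017) = 10017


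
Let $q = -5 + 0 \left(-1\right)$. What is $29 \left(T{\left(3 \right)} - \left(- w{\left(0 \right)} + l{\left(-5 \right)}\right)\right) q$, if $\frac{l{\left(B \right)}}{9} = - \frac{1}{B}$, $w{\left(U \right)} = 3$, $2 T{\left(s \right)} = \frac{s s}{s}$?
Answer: $- \frac{783}{2} \approx -391.5$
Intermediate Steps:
$T{\left(s \right)} = \frac{s}{2}$ ($T{\left(s \right)} = \frac{s s \frac{1}{s}}{2} = \frac{s^{2} \frac{1}{s}}{2} = \frac{s}{2}$)
$q = -5$ ($q = -5 + 0 = -5$)
$l{\left(B \right)} = - \frac{9}{B}$ ($l{\left(B \right)} = 9 \left(- \frac{1}{B}\right) = - \frac{9}{B}$)
$29 \left(T{\left(3 \right)} - \left(- w{\left(0 \right)} + l{\left(-5 \right)}\right)\right) q = 29 \left(\frac{1}{2} \cdot 3 + \left(3 - - \frac{9}{-5}\right)\right) \left(-5\right) = 29 \left(\frac{3}{2} + \left(3 - \left(-9\right) \left(- \frac{1}{5}\right)\right)\right) \left(-5\right) = 29 \left(\frac{3}{2} + \left(3 - \frac{9}{5}\right)\right) \left(-5\right) = 29 \left(\frac{3}{2} + \frac{6}{5}\right) \left(-5\right) = 29 \cdot \frac{27}{10} \left(-5\right) = 29 \left(- \frac{27}{2}\right) = - \frac{783}{2}$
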